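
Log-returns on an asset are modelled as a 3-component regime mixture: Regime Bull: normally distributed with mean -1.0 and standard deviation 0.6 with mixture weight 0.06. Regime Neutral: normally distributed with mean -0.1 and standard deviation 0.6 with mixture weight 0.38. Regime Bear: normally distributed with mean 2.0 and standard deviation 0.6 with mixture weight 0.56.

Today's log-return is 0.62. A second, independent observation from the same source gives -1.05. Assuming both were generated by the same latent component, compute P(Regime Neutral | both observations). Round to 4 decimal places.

Apply Bayes' rule: the posterior for each component is proportional to its prior times its likelihood at x.
Since both observations come from the same component, the likelihood for component k is f_k(x₁)·f_k(x₂).
  p_Bull = [0.0173682] × [0.662599] = 0.0115082
  p_Neutral = [0.323643] × [0.189838] = 0.0614398
  p_Bear = [0.0472117] × [1.62785e-06] = 7.68535e-08
Multiply by the mixture weights:
  P(Z=Bull)·p_Bull = 0.06 × 0.0115082 = 0.00069049
  P(Z=Neutral)·p_Neutral = 0.38 × 0.0614398 = 0.0233471
  P(Z=Bear)·p_Bear = 0.56 × 7.68535e-08 = 4.3038e-08
Denominator: 0.00069049 + 0.0233471 + 4.3038e-08 = 0.0240376
So the posterior for Regime Neutral is 0.0233471 / 0.0240376 ≈ 0.9713.

0.9713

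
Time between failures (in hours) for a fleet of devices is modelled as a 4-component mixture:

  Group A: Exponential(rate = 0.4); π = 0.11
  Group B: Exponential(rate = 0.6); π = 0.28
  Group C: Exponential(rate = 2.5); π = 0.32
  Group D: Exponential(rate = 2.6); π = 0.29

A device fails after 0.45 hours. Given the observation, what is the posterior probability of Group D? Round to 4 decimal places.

0.3552

The responsibility of component k is π_k f_k(x) divided by Σ_j π_j f_j(x).
Evaluate each component's likelihood at the observed value:
  p_A = 0.4·e^(−0.4·0.45) = 0.4·e^(−0.1800) = 0.334108
  p_B = 0.6·e^(−0.6·0.45) = 0.6·e^(−0.2700) = 0.458028
  p_C = 2.5·e^(−2.5·0.45) = 2.5·e^(−1.1250) = 0.811631
  p_D = 2.6·e^(−2.6·0.45) = 2.6·e^(−1.1700) = 0.806954
Multiply by the mixture weights:
  π_A·p_A = 0.11 × 0.334108 = 0.0367519
  π_B·p_B = 0.28 × 0.458028 = 0.128248
  π_C·p_C = 0.32 × 0.811631 = 0.259722
  π_D·p_D = 0.29 × 0.806954 = 0.234017
Sum: 0.0367519 + 0.128248 + 0.259722 + 0.234017 = 0.658738
P(Group D | 0.45 hours) ≈ 0.3552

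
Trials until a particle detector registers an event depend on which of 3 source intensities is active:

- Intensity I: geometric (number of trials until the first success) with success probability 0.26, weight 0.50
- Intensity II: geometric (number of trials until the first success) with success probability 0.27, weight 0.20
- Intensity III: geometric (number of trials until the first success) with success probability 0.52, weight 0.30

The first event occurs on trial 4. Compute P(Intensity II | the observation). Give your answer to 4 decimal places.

0.2310

By Bayes' theorem, P(k | x) = π_k f_k(x) / Σ_j π_j f_j(x).
Geometric probabilities:
  L_I = 0.26·(1−0.26)^3 = 0.26·0.405224 = 0.105358
  L_II = 0.27·(1−0.27)^3 = 0.27·0.389017 = 0.105035
  L_III = 0.52·(1−0.52)^3 = 0.52·0.110592 = 0.0575078
Prior × likelihood for each component:
  π_I·L_I = 0.50 × 0.105358 = 0.0526791
  π_II·L_II = 0.20 × 0.105035 = 0.0210069
  π_III·L_III = 0.30 × 0.0575078 = 0.0172524
Denominator: 0.0526791 + 0.0210069 + 0.0172524 = 0.0909384
So the posterior for Intensity II is 0.0210069 / 0.0909384 ≈ 0.2310.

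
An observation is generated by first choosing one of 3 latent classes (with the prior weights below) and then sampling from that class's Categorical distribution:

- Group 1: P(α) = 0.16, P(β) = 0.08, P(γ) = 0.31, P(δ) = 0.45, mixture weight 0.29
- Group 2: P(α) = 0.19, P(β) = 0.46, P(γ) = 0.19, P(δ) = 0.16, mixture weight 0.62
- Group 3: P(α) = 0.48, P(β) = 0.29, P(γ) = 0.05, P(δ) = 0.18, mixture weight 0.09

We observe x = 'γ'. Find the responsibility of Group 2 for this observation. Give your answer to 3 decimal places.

0.555

The responsibility of component k is π_k f_k(x) divided by Σ_j π_j f_j(x).
Categorical probabilities:
  p_1 = P(γ | comp) = 0.31
  p_2 = P(γ | comp) = 0.19
  p_3 = P(γ | comp) = 0.05
Prior × likelihood for each component:
  π_1·p_1 = 0.29 × 0.31 = 0.0899
  π_2·p_2 = 0.62 × 0.19 = 0.1178
  π_3·p_3 = 0.09 × 0.05 = 0.0045
Normaliser: 0.0899 + 0.1178 + 0.0045 = 0.2122
P(Group 2 | data) ≈ 0.555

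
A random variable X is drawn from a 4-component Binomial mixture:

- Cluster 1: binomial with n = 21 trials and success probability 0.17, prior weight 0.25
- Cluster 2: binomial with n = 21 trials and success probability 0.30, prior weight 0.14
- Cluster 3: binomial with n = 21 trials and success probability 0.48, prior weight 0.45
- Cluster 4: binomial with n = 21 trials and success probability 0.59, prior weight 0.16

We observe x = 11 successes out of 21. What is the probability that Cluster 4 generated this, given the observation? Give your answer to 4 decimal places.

0.2358

Apply Bayes' rule: the posterior for each component is proportional to its prior times its likelihood at x.
Component likelihoods at x = 11 successes out of 21:
  f_1 = 0.000187562
  f_2 = 0.0176498
  f_3 = 0.158896
  f_4 = 0.14277
Multiply by the mixture weights:
  w_1·f_1 = 0.25 × 0.000187562 = 4.68904e-05
  w_2·f_2 = 0.14 × 0.0176498 = 0.00247097
  w_3·f_3 = 0.45 × 0.158896 = 0.0715031
  w_4·f_4 = 0.16 × 0.14277 = 0.0228431
Sum: 4.68904e-05 + 0.00247097 + 0.0715031 + 0.0228431 = 0.0968641
Responsibility of Cluster 4: 0.0228431 / 0.0968641 ≈ 0.2358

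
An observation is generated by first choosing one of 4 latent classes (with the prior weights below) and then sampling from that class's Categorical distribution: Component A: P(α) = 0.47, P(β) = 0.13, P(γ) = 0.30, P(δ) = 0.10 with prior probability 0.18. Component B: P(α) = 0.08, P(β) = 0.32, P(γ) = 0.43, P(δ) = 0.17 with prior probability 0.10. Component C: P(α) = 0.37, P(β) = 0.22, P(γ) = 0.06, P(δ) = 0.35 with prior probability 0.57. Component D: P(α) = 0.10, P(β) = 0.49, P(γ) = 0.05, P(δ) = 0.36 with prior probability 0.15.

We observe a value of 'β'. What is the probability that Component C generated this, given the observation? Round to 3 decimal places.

Apply Bayes' rule: the posterior for each component is proportional to its prior times its likelihood at x.
Categorical probabilities:
  f_A = P(β | comp) = 0.13
  f_B = P(β | comp) = 0.32
  f_C = P(β | comp) = 0.22
  f_D = P(β | comp) = 0.49
Weight by the priors:
  w_A·f_A = 0.18 × 0.13 = 0.0234
  w_B·f_B = 0.10 × 0.32 = 0.032
  w_C·f_C = 0.57 × 0.22 = 0.1254
  w_D·f_D = 0.15 × 0.49 = 0.0735
Marginal: 0.0234 + 0.032 + 0.1254 + 0.0735 = 0.2543
P(Component C | 'β') ≈ 0.493

0.493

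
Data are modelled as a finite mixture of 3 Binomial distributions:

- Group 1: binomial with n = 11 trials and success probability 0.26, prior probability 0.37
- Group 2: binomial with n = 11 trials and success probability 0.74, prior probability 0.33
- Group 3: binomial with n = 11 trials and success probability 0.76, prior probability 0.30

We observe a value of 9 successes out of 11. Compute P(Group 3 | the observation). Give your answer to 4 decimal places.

0.4960

Posterior ∝ prior × likelihood, so P(k | x) ∝ π_k f_k(x); normalise over all components.
Component likelihoods at x = 9 successes out of 11:
  L_1 = 0.000163526
  L_2 = 0.247397
  L_3 = 0.267983
Multiply by the mixture weights:
  π_1·L_1 = 0.37 × 0.000163526 = 6.05045e-05
  π_2·L_2 = 0.33 × 0.247397 = 0.0816411
  π_3·L_3 = 0.30 × 0.267983 = 0.0803949
Marginal: 6.05045e-05 + 0.0816411 + 0.0803949 = 0.162097
P(Group 3 | data) ≈ 0.4960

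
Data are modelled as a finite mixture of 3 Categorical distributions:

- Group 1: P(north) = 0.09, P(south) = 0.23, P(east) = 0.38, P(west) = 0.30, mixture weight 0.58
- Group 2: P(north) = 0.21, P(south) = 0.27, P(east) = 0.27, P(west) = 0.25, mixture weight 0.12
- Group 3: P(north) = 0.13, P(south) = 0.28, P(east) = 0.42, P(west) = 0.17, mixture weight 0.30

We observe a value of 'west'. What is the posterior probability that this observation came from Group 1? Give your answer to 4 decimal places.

The responsibility of component k is w_k f_k(x) divided by Σ_j w_j f_j(x).
Evaluate each component's likelihood at the observed value:
  L_1 = P(west | comp) = 0.30
  L_2 = P(west | comp) = 0.25
  L_3 = P(west | comp) = 0.17
Prior × likelihood for each component:
  w_1·L_1 = 0.58 × 0.3 = 0.174
  w_2·L_2 = 0.12 × 0.25 = 0.03
  w_3·L_3 = 0.30 × 0.17 = 0.051
Evidence: 0.174 + 0.03 + 0.051 = 0.255
So the posterior for Group 1 is 0.174 / 0.255 ≈ 0.6824.

0.6824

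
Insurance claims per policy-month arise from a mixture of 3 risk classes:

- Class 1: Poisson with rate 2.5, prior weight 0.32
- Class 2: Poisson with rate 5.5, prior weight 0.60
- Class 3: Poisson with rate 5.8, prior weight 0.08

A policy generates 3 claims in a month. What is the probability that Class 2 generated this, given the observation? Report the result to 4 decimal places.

By Bayes' theorem, P(k | x) = P(Z=k) f_k(x) / Σ_j P(Z=j) f_j(x).
Evaluate each component's likelihood at the observed value:
  p_1 = 0.213763
  p_2 = 0.113323
  p_3 = 0.098452
Prior × likelihood for each component:
  P(Z=1)·p_1 = 0.32 × 0.213763 = 0.0684042
  P(Z=2)·p_2 = 0.60 × 0.113323 = 0.0679937
  P(Z=3)·p_3 = 0.08 × 0.098452 = 0.00787616
Marginal: 0.0684042 + 0.0679937 + 0.00787616 = 0.144274
So the posterior for Class 2 is 0.0679937 / 0.144274 ≈ 0.4713.

0.4713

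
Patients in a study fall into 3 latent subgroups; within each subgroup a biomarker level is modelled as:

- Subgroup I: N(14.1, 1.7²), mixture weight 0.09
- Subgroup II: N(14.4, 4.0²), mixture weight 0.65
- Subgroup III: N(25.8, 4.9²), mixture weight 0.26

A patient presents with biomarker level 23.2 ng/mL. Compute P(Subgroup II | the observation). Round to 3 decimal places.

Apply Bayes' rule: the posterior for each component is proportional to its prior times its likelihood at x.
Normal densities:
  L_I = (1/(1.7·√(2π)))·exp(−(23.2−14.1)²/(2·1.7²)) = 0.234672·exp(-14.32699) = 1.40711e-07
  L_II = (1/(4.0·√(2π)))·exp(−(23.2−14.4)²/(2·4.0²)) = 0.099736·exp(-2.42000) = 0.00886865
  L_III = (1/(4.9·√(2π)))·exp(−(23.2−25.8)²/(2·4.9²)) = 0.081417·exp(-0.14077) = 0.0707255
Unnormalised posteriors:
  π_I·L_I = 0.09 × 1.40711e-07 = 1.2664e-08
  π_II·L_II = 0.65 × 0.00886865 = 0.00576462
  π_III·L_III = 0.26 × 0.0707255 = 0.0183886
Evidence: 1.2664e-08 + 0.00576462 + 0.0183886 = 0.0241533
So the posterior for Subgroup II is 0.00576462 / 0.0241533 ≈ 0.239.

0.239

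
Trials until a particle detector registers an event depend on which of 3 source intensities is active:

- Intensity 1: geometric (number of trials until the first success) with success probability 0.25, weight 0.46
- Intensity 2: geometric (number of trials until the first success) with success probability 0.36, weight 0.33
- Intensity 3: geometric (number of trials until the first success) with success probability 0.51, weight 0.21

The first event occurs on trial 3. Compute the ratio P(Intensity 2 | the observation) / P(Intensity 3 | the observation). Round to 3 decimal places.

1.892

Since P(k|x) ∝ π_k f_k(x), the posterior odds are π_i f_i(x) / (π_j f_j(x)).
Geometric probabilities:
  f_1 = 0.25·(1−0.25)^2 = 0.25·0.5625 = 0.140625
  f_2 = 0.36·(1−0.36)^2 = 0.36·0.4096 = 0.147456
  f_3 = 0.51·(1−0.51)^2 = 0.51·0.2401 = 0.122451
0.0486605 / 0.0257147 ≈ 1.892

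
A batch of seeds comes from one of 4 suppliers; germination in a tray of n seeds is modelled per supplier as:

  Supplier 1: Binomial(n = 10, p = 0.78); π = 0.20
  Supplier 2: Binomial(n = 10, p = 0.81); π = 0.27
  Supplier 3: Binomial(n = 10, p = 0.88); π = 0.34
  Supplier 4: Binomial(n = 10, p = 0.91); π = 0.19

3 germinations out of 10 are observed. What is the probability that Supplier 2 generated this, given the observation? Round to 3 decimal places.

By Bayes' theorem, P(k | x) = w_k f_k(x) / Σ_j w_j f_j(x).
Component likelihoods at x = 3 germinations out of 10:
  f_1 = C(10,3)·0.78^3·0.22^7 = 120·0.474552·2.49436e-05 = 0.00142044
  f_2 = C(10,3)·0.81^3·0.19^7 = 120·0.531441·8.93872e-06 = 0.000570048
  f_3 = C(10,3)·0.88^3·0.12^7 = 120·0.681472·3.58318e-07 = 2.9302e-05
  f_4 = C(10,3)·0.91^3·0.09^7 = 120·0.753571·4.78297e-08 = 4.32517e-06
Multiply by the mixture weights:
  w_1·f_1 = 0.20 × 0.00142044 = 0.000284089
  w_2·f_2 = 0.27 × 0.000570048 = 0.000153913
  w_3·f_3 = 0.34 × 2.9302e-05 = 9.9627e-06
  w_4·f_4 = 0.19 × 4.32517e-06 = 8.21782e-07
Denominator: 0.000284089 + 0.000153913 + 9.9627e-06 + 8.21782e-07 = 0.000448786
Responsibility of Supplier 2: 0.000153913 / 0.000448786 ≈ 0.343

0.343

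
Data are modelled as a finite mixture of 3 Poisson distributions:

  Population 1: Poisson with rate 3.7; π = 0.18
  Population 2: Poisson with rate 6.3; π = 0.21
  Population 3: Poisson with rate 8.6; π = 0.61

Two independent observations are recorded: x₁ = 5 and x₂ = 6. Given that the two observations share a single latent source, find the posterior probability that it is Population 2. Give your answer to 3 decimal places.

0.427

By Bayes' theorem, P(k | x) = π_k f_k(x) / Σ_j π_j f_j(x).
Since both observations come from the same component, the likelihood for component k is f_k(x₁)·f_k(x₂).
  p_1 = [e^(−3.7)·3.7^5/5! = 0.142869] × [0.0881025] = 0.0125871
  p_2 = [e^(−6.3)·6.3^5/5! = 0.151868] × [0.159461] = 0.0242171
  p_3 = [e^(−8.6)·8.6^5/5! = 0.0721736] × [0.103449] = 0.00746628
Unnormalised posteriors:
  π_1·p_1 = 0.18 × 0.0125871 = 0.00226568
  π_2·p_2 = 0.21 × 0.0242171 = 0.00508559
  π_3·p_3 = 0.61 × 0.00746628 = 0.00455443
Marginal: 0.00226568 + 0.00508559 + 0.00455443 = 0.0119057
P(Population 2 | x) = 0.00508559 / 0.0119057 ≈ 0.427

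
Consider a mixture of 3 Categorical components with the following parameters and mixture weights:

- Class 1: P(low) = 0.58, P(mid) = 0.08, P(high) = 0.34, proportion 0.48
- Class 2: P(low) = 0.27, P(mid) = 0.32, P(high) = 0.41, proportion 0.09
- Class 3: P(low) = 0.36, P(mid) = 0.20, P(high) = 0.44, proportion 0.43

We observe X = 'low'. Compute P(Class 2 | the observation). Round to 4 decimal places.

0.0531

By Bayes' theorem, P(k | x) = π_k f_k(x) / Σ_j π_j f_j(x).
Evaluate each component's likelihood at the observed value:
  L_1 = 0.58
  L_2 = 0.27
  L_3 = 0.36
Unnormalised posteriors:
  π_1·L_1 = 0.48 × 0.58 = 0.2784
  π_2·L_2 = 0.09 × 0.27 = 0.0243
  π_3·L_3 = 0.43 × 0.36 = 0.1548
Marginal: 0.2784 + 0.0243 + 0.1548 = 0.4575
P(Class 2 | x) = 0.0243 / 0.4575 ≈ 0.0531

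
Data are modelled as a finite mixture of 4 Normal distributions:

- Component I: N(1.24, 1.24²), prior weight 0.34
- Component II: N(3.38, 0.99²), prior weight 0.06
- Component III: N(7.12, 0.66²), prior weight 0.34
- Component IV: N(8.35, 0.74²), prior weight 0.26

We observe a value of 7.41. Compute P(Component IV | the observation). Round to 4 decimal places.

0.2511

Apply Bayes' rule: the posterior for each component is proportional to its prior times its likelihood at x.
Component likelihoods at x = 7.41:
  f_I = (1/(1.24·√(2π)))·exp(−(7.41−1.24)²/(2·1.24²)) = 0.321728·exp(-12.37932) = 1.35274e-06
  f_II = (1/(0.99·√(2π)))·exp(−(7.41−3.38)²/(2·0.99²)) = 0.402972·exp(-8.28533) = 0.000101625
  f_III = (1/(0.66·√(2π)))·exp(−(7.41−7.12)²/(2·0.66²)) = 0.604458·exp(-0.09653) = 0.548835
  f_IV = (1/(0.74·√(2π)))·exp(−(7.41−8.35)²/(2·0.74²)) = 0.539111·exp(-0.80679) = 0.240598
Weight by the priors:
  P(Z=I)·f_I = 0.34 × 1.35274e-06 = 4.59933e-07
  P(Z=II)·f_II = 0.06 × 0.000101625 = 6.09753e-06
  P(Z=III)·f_III = 0.34 × 0.548835 = 0.186604
  P(Z=IV)·f_IV = 0.26 × 0.240598 = 0.0625555
Marginal: 4.59933e-07 + 6.09753e-06 + 0.186604 + 0.0625555 = 0.249166
So the posterior for Component IV is 0.0625555 / 0.249166 ≈ 0.2511.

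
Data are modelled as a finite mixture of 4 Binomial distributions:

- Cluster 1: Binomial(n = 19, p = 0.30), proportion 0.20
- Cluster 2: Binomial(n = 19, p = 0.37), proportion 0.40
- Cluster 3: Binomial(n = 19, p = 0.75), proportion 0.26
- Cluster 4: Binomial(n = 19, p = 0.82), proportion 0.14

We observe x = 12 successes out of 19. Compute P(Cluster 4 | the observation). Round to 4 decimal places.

The responsibility of component k is w_k f_k(x) divided by Σ_j w_j f_j(x).
Binomial probabilities:
  f_1 = 0.0022053
  f_2 = 0.0130657
  f_3 = 0.0974187
  f_4 = 0.0285102
Prior × likelihood for each component:
  w_1·f_1 = 0.20 × 0.0022053 = 0.000441061
  w_2·f_2 = 0.40 × 0.0130657 = 0.00522627
  w_3·f_3 = 0.26 × 0.0974187 = 0.0253289
  w_4·f_4 = 0.14 × 0.0285102 = 0.00399143
Normaliser: 0.000441061 + 0.00522627 + 0.0253289 + 0.00399143 = 0.0349876
So the posterior for Cluster 4 is 0.00399143 / 0.0349876 ≈ 0.1141.

0.1141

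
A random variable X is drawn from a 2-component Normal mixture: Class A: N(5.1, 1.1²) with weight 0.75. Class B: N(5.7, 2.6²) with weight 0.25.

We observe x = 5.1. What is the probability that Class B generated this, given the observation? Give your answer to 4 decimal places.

The responsibility of component k is π_k f_k(x) divided by Σ_j π_j f_j(x).
Normal densities:
  p_A = 0.362675
  p_B = 0.149408
Unnormalised posteriors:
  π_A·p_A = 0.75 × 0.362675 = 0.272006
  π_B·p_B = 0.25 × 0.149408 = 0.0373519
Denominator: 0.272006 + 0.0373519 = 0.309358
P(Class B | the observation) ≈ 0.1207

0.1207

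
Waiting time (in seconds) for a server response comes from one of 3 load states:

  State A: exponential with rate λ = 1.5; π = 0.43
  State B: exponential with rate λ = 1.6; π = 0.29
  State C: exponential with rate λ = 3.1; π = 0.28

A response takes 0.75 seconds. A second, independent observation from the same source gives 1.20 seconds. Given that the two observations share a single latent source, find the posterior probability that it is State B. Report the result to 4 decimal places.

0.3599

P(component k | x) = π_k·f_k(x) / marginal(x), where marginal(x) = Σ_j π_j·f_j(x).
Since both observations come from the same component, the likelihood for component k is f_k(x₁)·f_k(x₂).
  L_A = [0.486979] × [0.247948] = 0.120746
  L_B = [0.481911] × [0.234571] = 0.113042
  L_C = [0.303129] × [0.0751253] = 0.0227726
Multiply by the mixture weights:
  π_A·L_A = 0.43 × 0.120746 = 0.0519206
  π_B·L_B = 0.29 × 0.113042 = 0.0327823
  π_C·L_C = 0.28 × 0.0227726 = 0.00637634
Normaliser: 0.0519206 + 0.0327823 + 0.00637634 = 0.0910792
So the posterior for State B is 0.0327823 / 0.0910792 ≈ 0.3599.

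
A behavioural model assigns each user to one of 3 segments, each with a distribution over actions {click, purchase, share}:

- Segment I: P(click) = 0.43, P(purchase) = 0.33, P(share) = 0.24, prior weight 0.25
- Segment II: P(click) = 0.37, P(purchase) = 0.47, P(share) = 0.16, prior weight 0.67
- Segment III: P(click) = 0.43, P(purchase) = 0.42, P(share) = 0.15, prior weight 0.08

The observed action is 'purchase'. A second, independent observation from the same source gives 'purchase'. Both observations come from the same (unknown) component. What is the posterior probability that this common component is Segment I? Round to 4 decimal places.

0.1438

By Bayes' theorem, P(k | x) = π_k f_k(x) / Σ_j π_j f_j(x).
Since both observations come from the same component, the likelihood for component k is f_k(x₁)·f_k(x₂).
  f_I = [0.33] × [0.33] = 0.1089
  f_II = [0.47] × [0.47] = 0.2209
  f_III = [0.42] × [0.42] = 0.1764
Prior × likelihood for each component:
  π_I·f_I = 0.25 × 0.1089 = 0.027225
  π_II·f_II = 0.67 × 0.2209 = 0.148003
  π_III·f_III = 0.08 × 0.1764 = 0.014112
Marginal: 0.027225 + 0.148003 + 0.014112 = 0.18934
Responsibility of Segment I: 0.027225 / 0.18934 ≈ 0.1438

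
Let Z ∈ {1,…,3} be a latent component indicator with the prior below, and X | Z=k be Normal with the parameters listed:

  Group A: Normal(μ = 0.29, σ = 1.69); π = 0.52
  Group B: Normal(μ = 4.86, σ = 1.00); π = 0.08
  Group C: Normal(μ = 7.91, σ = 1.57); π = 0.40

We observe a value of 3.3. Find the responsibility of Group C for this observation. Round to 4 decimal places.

0.0379

The responsibility of component k is P(Z=k) f_k(x) divided by Σ_j P(Z=j) f_j(x).
Evaluate each component's likelihood at the observed value:
  p_A = (1/(1.69·√(2π)))·exp(−(3.3−0.29)²/(2·1.69²)) = 0.236061·exp(-1.58610) = 0.0483271
  p_B = (1/(1.00·√(2π)))·exp(−(3.3−4.86)²/(2·1.00²)) = 0.398942·exp(-1.21680) = 0.118157
  p_C = (1/(1.57·√(2π)))·exp(−(3.3−7.91)²/(2·1.57²)) = 0.254103·exp(-4.31095) = 0.00341028
Weight by the priors:
  P(Z=A)·p_A = 0.52 × 0.0483271 = 0.0251301
  P(Z=B)·p_B = 0.08 × 0.118157 = 0.00945258
  P(Z=C)·p_C = 0.40 × 0.00341028 = 0.00136411
Denominator: 0.0251301 + 0.00945258 + 0.00136411 = 0.0359468
P(Group C | 3.3) = 0.00136411 / 0.0359468 ≈ 0.0379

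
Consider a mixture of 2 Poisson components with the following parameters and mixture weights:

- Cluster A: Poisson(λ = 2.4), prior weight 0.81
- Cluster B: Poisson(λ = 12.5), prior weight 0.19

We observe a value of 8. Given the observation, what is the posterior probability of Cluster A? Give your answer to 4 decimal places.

By Bayes' theorem, P(k | x) = π_k f_k(x) / Σ_j π_j f_j(x).
Evaluate each component's likelihood at the observed value:
  f_A = e^(−2.4)·2.4^8/8! = 0.00247664
  f_B = e^(−12.5)·12.5^8/8! = 0.0550907
Prior × likelihood for each component:
  π_A·f_A = 0.81 × 0.00247664 = 0.00200608
  π_B·f_B = 0.19 × 0.0550907 = 0.0104672
Denominator: 0.00200608 + 0.0104672 = 0.0124733
P(Cluster A | the observation) = 0.00200608 / 0.0124733 ≈ 0.1608

0.1608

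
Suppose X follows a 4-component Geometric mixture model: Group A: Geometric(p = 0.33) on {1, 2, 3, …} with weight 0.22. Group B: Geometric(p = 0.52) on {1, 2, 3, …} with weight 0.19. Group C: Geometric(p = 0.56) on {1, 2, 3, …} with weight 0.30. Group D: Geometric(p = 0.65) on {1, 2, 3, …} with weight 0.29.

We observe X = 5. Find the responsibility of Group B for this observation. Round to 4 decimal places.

P(component k | x) = π_k·f_k(x) / marginal(x), where marginal(x) = Σ_j π_j·f_j(x).
Component likelihoods at x = 5:
  f_A = 0.0664987
  f_B = 0.0276038
  f_C = 0.0209893
  f_D = 0.00975406
Unnormalised posteriors:
  π_A·f_A = 0.22 × 0.0664987 = 0.0146297
  π_B·f_B = 0.19 × 0.0276038 = 0.00524472
  π_C·f_C = 0.30 × 0.0209893 = 0.0062968
  π_D·f_D = 0.29 × 0.00975406 = 0.00282868
Denominator: 0.0146297 + 0.00524472 + 0.0062968 + 0.00282868 = 0.0289999
P(Group B | x) = 0.00524472 / 0.0289999 ≈ 0.1809

0.1809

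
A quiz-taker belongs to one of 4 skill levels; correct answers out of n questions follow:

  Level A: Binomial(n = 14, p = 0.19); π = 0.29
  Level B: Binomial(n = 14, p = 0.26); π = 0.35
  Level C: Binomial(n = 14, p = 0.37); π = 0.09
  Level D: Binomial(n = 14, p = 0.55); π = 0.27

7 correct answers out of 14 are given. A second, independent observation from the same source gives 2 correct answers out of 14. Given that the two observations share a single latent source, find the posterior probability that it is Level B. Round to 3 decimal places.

Posterior ∝ prior × likelihood, so P(k | x) ∝ π_k f_k(x); normalise over all components.
Since both observations come from the same component, the likelihood for component k is f_k(x₁)·f_k(x₂).
  L_A = [C(14,7)·0.19^7·0.81^7 = 3432·8.93872e-06·0.228768 = 0.00701807] × [0.262041] = 0.00183902
  L_B = [C(14,7)·0.26^7·0.74^7 = 3432·8.03181e-05·0.121513 = 0.0334952] × [0.16587] = 0.00555586
  L_C = [C(14,7)·0.37^7·0.63^7 = 3432·0.000949319·0.0393898 = 0.128334] × [0.0487003] = 0.00624992
  L_D = [C(14,7)·0.55^7·0.45^7 = 3432·0.0152244·0.00373669 = 0.195242] × [0.00189809] = 0.000370587
Multiply by the mixture weights:
  π_A·L_A = 0.29 × 0.00183902 = 0.000533316
  π_B·L_B = 0.35 × 0.00555586 = 0.00194455
  π_C·L_C = 0.09 × 0.00624992 = 0.000562493
  π_D·L_D = 0.27 × 0.000370587 = 0.000100059
Marginal: 0.000533316 + 0.00194455 + 0.000562493 + 0.000100059 = 0.00314042
P(Level B | x₁,x₂) ≈ 0.619

0.619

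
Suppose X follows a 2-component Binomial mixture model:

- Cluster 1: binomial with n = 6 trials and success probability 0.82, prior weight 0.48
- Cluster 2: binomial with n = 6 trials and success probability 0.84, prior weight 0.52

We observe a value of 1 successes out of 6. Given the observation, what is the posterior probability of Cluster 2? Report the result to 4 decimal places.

Posterior ∝ prior × likelihood, so P(k | x) ∝ P(Z=k) f_k(x); normalise over all components.
Binomial probabilities:
  L_1 = C(6,1)·0.82^1·0.18^5 = 6·0.82·0.000188957 = 0.000929667
  L_2 = C(6,1)·0.84^1·0.16^5 = 6·0.84·0.000104858 = 0.000528482
Unnormalised posteriors:
  P(Z=1)·L_1 = 0.48 × 0.000929667 = 0.00044624
  P(Z=2)·L_2 = 0.52 × 0.000528482 = 0.000274811
Evidence: 0.00044624 + 0.000274811 = 0.000721051
P(Cluster 2 | x) ≈ 0.3811

0.3811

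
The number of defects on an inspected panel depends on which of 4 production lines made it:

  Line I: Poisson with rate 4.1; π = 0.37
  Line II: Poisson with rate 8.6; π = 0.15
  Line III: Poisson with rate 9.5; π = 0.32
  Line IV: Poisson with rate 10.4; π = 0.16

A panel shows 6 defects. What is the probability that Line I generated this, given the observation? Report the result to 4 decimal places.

By Bayes' theorem, P(k | x) = P(Z=k) f_k(x) / Σ_j P(Z=j) f_j(x).
Poisson probabilities:
  f_I = 0.109336
  f_II = 0.103449
  f_III = 0.0764208
  f_IV = 0.0534817
Weight by the priors:
  P(Z=I)·f_I = 0.37 × 0.109336 = 0.0404543
  P(Z=II)·f_II = 0.15 × 0.103449 = 0.0155173
  P(Z=III)·f_III = 0.32 × 0.0764208 = 0.0244547
  P(Z=IV)·f_IV = 0.16 × 0.0534817 = 0.00855707
Evidence: 0.0404543 + 0.0155173 + 0.0244547 + 0.00855707 = 0.0889834
Responsibility of Line I: 0.0404543 / 0.0889834 ≈ 0.4546

0.4546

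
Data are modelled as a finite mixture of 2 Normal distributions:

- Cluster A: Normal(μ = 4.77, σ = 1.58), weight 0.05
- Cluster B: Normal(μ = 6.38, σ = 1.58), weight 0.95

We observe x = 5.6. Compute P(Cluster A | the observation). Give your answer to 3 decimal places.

By Bayes' theorem, P(k | x) = P(Z=k) f_k(x) / Σ_j P(Z=j) f_j(x).
Normal densities:
  p_A = (1/(1.58·√(2π)))·exp(−(5.6−4.77)²/(2·1.58²)) = 0.252495·exp(-0.13798) = 0.219953
  p_B = (1/(1.58·√(2π)))·exp(−(5.6−6.38)²/(2·1.58²)) = 0.252495·exp(-0.12186) = 0.223528
Unnormalised posteriors:
  P(Z=A)·p_A = 0.05 × 0.219953 = 0.0109976
  P(Z=B)·p_B = 0.95 × 0.223528 = 0.212352
Sum: 0.0109976 + 0.212352 = 0.223349
P(Cluster A | 5.6) ≈ 0.049

0.049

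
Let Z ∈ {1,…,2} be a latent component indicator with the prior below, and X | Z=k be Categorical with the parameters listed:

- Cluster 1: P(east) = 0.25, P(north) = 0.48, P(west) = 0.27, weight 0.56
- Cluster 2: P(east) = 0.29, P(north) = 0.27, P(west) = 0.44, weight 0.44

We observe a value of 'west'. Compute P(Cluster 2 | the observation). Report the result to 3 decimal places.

Posterior ∝ prior × likelihood, so P(k | x) ∝ π_k f_k(x); normalise over all components.
Component likelihoods at x = 'west':
  L_1 = 0.27
  L_2 = 0.44
Unnormalised posteriors:
  π_1·L_1 = 0.56 × 0.27 = 0.1512
  π_2·L_2 = 0.44 × 0.44 = 0.1936
Marginal: 0.1512 + 0.1936 = 0.3448
P(Cluster 2 | x) ≈ 0.561

0.561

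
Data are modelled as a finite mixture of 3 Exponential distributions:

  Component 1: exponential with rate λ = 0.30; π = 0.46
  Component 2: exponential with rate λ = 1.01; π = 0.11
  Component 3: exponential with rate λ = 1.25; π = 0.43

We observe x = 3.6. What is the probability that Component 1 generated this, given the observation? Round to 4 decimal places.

P(component k | x) = π_k·f_k(x) / marginal(x), where marginal(x) = Σ_j π_j·f_j(x).
Component likelihoods at x = 3.6:
  f_1 = 0.101879
  f_2 = 0.0266211
  f_3 = 0.0138862
Prior × likelihood for each component:
  π_1·f_1 = 0.46 × 0.101879 = 0.0468642
  π_2·f_2 = 0.11 × 0.0266211 = 0.00292833
  π_3·f_3 = 0.43 × 0.0138862 = 0.00597109
Sum: 0.0468642 + 0.00292833 + 0.00597109 = 0.0557636
P(Component 1 | x) = 0.0468642 / 0.0557636 ≈ 0.8404

0.8404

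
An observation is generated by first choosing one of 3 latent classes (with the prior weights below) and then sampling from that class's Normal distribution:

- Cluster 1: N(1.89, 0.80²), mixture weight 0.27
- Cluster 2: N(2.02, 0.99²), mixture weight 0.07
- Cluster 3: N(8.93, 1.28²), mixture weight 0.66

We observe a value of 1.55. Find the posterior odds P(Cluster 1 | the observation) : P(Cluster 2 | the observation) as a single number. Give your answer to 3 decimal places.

4.881

The posterior odds equal the prior odds times the likelihood ratio: (P(Z=i)/P(Z=j))·(f_i(x)/f_j(x)).
Normal densities:
  f_1 = (1/(0.80·√(2π)))·exp(−(1.55−1.89)²/(2·0.80²)) = 0.498678·exp(-0.09031) = 0.455615
  f_2 = (1/(0.99·√(2π)))·exp(−(1.55−2.02)²/(2·0.99²)) = 0.402972·exp(-0.11269) = 0.360025
  f_3 = (1/(1.28·√(2π)))·exp(−(1.55−8.93)²/(2·1.28²)) = 0.311674·exp(-16.62122) = 1.88451e-08
0.123016 / 0.0252018 ≈ 4.881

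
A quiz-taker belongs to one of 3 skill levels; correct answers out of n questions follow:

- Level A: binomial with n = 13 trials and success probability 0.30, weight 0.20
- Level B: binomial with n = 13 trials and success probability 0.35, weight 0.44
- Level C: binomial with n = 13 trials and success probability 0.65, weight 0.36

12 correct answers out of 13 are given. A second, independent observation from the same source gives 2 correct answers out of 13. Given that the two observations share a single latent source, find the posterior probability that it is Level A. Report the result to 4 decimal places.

Apply Bayes' rule: the posterior for each component is proportional to its prior times its likelihood at x.
Since both observations come from the same component, the likelihood for component k is f_k(x₁)·f_k(x₂).
  f_A = [C(13,12)·0.30^12·0.70^1 = 13·5.31441e-07·0.7 = 4.83611e-06] × [0.138808] = 6.71293e-07
  f_B = [C(13,12)·0.35^12·0.65^1 = 13·3.37922e-06·0.65 = 2.85544e-05] × [0.0836137] = 2.38754e-06
  f_C = [C(13,12)·0.65^12·0.35^1 = 13·0.00568801·0.35 = 0.0258804] × [0.000318178] = 8.23458e-06
Weight by the priors:
  w_A·f_A = 0.20 × 6.71293e-07 = 1.34259e-07
  w_B·f_B = 0.44 × 2.38754e-06 = 1.05052e-06
  w_C·f_C = 0.36 × 8.23458e-06 = 2.96445e-06
Sum: 1.34259e-07 + 1.05052e-06 + 2.96445e-06 = 4.14923e-06
Responsibility of Level A: 1.34259e-07 / 4.14923e-06 ≈ 0.0324

0.0324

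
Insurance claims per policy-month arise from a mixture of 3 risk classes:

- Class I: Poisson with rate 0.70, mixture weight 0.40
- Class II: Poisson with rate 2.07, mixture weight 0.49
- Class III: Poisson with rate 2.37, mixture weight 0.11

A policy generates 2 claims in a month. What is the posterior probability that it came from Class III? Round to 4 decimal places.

0.1375

By Bayes' theorem, P(k | x) = w_k f_k(x) / Σ_j w_j f_j(x).
Poisson probabilities:
  p_I = e^(−0.70)·0.70^2/2! = 0.121663
  p_II = e^(−2.07)·2.07^2/2! = 0.270347
  p_III = e^(−2.37)·2.37^2/2! = 0.262536
Weight by the priors:
  w_I·p_I = 0.40 × 0.121663 = 0.0486654
  w_II·p_II = 0.49 × 0.270347 = 0.13247
  w_III·p_III = 0.11 × 0.262536 = 0.028879
Denominator: 0.0486654 + 0.13247 + 0.028879 = 0.210014
P(Class III | the observation) ≈ 0.1375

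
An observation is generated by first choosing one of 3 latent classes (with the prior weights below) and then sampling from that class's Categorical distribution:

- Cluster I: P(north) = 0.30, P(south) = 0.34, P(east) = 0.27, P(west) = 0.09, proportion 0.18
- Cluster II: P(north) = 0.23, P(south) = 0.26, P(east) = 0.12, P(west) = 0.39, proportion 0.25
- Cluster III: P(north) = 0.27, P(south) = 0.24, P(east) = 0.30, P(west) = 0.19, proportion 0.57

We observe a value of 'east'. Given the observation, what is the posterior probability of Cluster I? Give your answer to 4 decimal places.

0.1947

The responsibility of component k is π_k f_k(x) divided by Σ_j π_j f_j(x).
Categorical probabilities:
  p_I = P(east | comp) = 0.27
  p_II = P(east | comp) = 0.12
  p_III = P(east | comp) = 0.30
Prior × likelihood for each component:
  π_I·p_I = 0.18 × 0.27 = 0.0486
  π_II·p_II = 0.25 × 0.12 = 0.03
  π_III·p_III = 0.57 × 0.3 = 0.171
Sum: 0.0486 + 0.03 + 0.171 = 0.2496
Responsibility of Cluster I: 0.0486 / 0.2496 ≈ 0.1947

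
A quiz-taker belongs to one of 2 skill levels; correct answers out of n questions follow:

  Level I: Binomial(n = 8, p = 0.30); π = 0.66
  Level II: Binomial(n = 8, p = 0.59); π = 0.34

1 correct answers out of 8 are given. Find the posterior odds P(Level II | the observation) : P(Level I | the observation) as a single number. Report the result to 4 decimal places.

Posterior odds = (π_i f_i(x)) / (π_j f_j(x)); the normalising sum cancels.
Component likelihoods at x = 1 correct answers out of 8:
  L_I = 0.19765
  L_II = 0.0091924
Odds = (0.34/0.66) × (0.0091924/0.19765) = 0.515152 × 0.0465084 ≈ 0.0240

0.0240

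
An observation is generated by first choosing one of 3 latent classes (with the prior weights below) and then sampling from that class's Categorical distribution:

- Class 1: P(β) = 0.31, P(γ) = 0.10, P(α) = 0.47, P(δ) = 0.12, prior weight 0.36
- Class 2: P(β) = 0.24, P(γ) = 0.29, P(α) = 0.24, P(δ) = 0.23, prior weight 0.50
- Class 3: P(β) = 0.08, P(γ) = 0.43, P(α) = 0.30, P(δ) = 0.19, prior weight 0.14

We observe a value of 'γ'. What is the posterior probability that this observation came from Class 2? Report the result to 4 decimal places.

0.6012

The responsibility of component k is π_k f_k(x) divided by Σ_j π_j f_j(x).
Evaluate each component's likelihood at the observed value:
  L_1 = 0.1
  L_2 = 0.29
  L_3 = 0.43
Multiply by the mixture weights:
  π_1·L_1 = 0.36 × 0.1 = 0.036
  π_2·L_2 = 0.50 × 0.29 = 0.145
  π_3·L_3 = 0.14 × 0.43 = 0.0602
Marginal: 0.036 + 0.145 + 0.0602 = 0.2412
P(Class 2 | x) ≈ 0.6012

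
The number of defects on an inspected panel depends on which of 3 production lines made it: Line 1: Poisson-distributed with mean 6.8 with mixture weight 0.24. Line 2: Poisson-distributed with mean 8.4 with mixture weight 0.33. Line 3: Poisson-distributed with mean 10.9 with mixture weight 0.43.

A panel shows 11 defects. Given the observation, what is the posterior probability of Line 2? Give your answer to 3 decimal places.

P(component k | x) = w_k·f_k(x) / marginal(x), where marginal(x) = Σ_j w_j·f_j(x).
Poisson probabilities:
  L_1 = e^(−6.8)·6.8^11/11! = 0.0401088
  L_2 = e^(−8.4)·8.4^11/11! = 0.0827642
  L_3 = e^(−10.9)·10.9^11/11! = 0.119323
Prior × likelihood for each component:
  w_1·L_1 = 0.24 × 0.0401088 = 0.00962612
  w_2·L_2 = 0.33 × 0.0827642 = 0.0273122
  w_3·L_3 = 0.43 × 0.119323 = 0.0513091
Denominator: 0.00962612 + 0.0273122 + 0.0513091 = 0.0882474
Responsibility of Line 2: 0.0273122 / 0.0882474 ≈ 0.309

0.309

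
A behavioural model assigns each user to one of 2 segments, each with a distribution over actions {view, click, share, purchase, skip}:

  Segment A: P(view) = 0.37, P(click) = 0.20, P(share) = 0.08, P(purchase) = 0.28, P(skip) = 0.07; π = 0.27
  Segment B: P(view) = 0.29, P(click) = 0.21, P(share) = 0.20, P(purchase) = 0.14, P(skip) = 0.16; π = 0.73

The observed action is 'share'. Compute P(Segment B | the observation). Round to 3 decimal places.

Posterior ∝ prior × likelihood, so P(k | x) ∝ w_k f_k(x); normalise over all components.
Component likelihoods at x = 'share':
  L_A = P(share | comp) = 0.08
  L_B = P(share | comp) = 0.20
Prior × likelihood for each component:
  w_A·L_A = 0.27 × 0.08 = 0.0216
  w_B·L_B = 0.73 × 0.2 = 0.146
Evidence: 0.0216 + 0.146 = 0.1676
P(Segment B | 'share') = 0.146 / 0.1676 ≈ 0.871

0.871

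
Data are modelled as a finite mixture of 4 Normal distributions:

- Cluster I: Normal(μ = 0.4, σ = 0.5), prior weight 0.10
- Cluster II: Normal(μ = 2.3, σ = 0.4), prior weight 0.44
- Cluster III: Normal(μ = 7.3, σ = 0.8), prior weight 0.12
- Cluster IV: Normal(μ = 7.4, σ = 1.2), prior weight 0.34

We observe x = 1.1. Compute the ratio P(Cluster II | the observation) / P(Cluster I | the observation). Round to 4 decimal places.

The posterior odds equal the prior odds times the likelihood ratio: (P(Z=i)/P(Z=j))·(f_i(x)/f_j(x)).
Normal densities:
  p_I = (1/(0.5·√(2π)))·exp(−(1.1−0.4)²/(2·0.5²)) = 0.797885·exp(-0.98000) = 0.299455
  p_II = (1/(0.4·√(2π)))·exp(−(1.1−2.3)²/(2·0.4²)) = 0.997356·exp(-4.50000) = 0.0110796
  p_III = (1/(0.8·√(2π)))·exp(−(1.1−7.3)²/(2·0.8²)) = 0.498678·exp(-30.03125) = 4.52287e-14
  p_IV = (1/(1.2·√(2π)))·exp(−(1.1−7.4)²/(2·1.2²)) = 0.332452·exp(-13.78125) = 3.44039e-07
0.00487503 / 0.0299455 ≈ 0.1628

0.1628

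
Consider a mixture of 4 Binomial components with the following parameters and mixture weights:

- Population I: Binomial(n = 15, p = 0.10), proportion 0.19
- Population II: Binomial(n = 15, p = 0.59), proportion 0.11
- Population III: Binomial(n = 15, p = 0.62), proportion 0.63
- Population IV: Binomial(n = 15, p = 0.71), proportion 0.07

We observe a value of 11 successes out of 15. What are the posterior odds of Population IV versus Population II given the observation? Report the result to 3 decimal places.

1.221

Posterior odds = (w_i f_i(x)) / (w_j f_j(x)); the normalising sum cancels.
Component likelihoods at x = 11 successes out of 15:
  p_I = C(15,11)·0.10^11·0.90^4 = 1365·1e-11·0.6561 = 8.95577e-09
  p_II = C(15,11)·0.59^11·0.41^4 = 1365·0.00301559·0.0282576 = 0.116316
  p_III = C(15,11)·0.62^11·0.38^4 = 1365·0.00520366·0.0208514 = 0.148107
  p_IV = C(15,11)·0.71^11·0.29^4 = 1365·0.0231122·0.00707281 = 0.223134
Odds = (0.07/0.11) × (0.223134/0.116316) = 0.636364 × 1.91834 ≈ 1.221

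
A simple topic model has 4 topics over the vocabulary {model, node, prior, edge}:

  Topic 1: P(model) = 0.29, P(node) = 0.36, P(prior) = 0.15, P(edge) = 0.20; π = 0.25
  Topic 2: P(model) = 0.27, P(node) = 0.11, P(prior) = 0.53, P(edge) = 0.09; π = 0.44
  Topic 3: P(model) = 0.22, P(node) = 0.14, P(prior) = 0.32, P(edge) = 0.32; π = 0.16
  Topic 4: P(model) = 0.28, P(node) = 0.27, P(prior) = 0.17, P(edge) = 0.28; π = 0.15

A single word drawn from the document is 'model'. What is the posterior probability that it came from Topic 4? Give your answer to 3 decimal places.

P(component k | x) = P(Z=k)·f_k(x) / marginal(x), where marginal(x) = Σ_j P(Z=j)·f_j(x).
Evaluate each component's likelihood at the observed value:
  p_1 = P(model | comp) = 0.29
  p_2 = P(model | comp) = 0.27
  p_3 = P(model | comp) = 0.22
  p_4 = P(model | comp) = 0.28
Multiply by the mixture weights:
  P(Z=1)·p_1 = 0.25 × 0.29 = 0.0725
  P(Z=2)·p_2 = 0.44 × 0.27 = 0.1188
  P(Z=3)·p_3 = 0.16 × 0.22 = 0.0352
  P(Z=4)·p_4 = 0.15 × 0.28 = 0.042
Marginal: 0.0725 + 0.1188 + 0.0352 + 0.042 = 0.2685
P(Topic 4 | data) ≈ 0.156

0.156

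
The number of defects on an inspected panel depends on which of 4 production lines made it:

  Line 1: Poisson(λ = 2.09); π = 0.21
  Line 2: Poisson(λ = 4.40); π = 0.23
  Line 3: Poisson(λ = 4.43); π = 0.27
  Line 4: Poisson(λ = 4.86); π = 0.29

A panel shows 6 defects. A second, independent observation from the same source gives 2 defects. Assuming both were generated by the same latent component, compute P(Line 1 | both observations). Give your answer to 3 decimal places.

0.068

Apply Bayes' rule: the posterior for each component is proportional to its prior times its likelihood at x.
Since both observations come from the same component, the likelihood for component k is f_k(x₁)·f_k(x₂).
  f_1 = [0.0143176] × [0.270139] = 0.00386774
  f_2 = [0.123734] × [0.118845] = 0.0147051
  f_3 = [0.125074] × [0.11691] = 0.0146224
  f_4 = [0.141845] × [0.0915317] = 0.0129833
Unnormalised posteriors:
  w_1·f_1 = 0.21 × 0.00386774 = 0.000812225
  w_2·f_2 = 0.23 × 0.0147051 = 0.00338217
  w_3·f_3 = 0.27 × 0.0146224 = 0.00394804
  w_4·f_4 = 0.29 × 0.0129833 = 0.00376516
Denominator: 0.000812225 + 0.00338217 + 0.00394804 + 0.00376516 = 0.0119076
Responsibility of Line 1: 0.000812225 / 0.0119076 ≈ 0.068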